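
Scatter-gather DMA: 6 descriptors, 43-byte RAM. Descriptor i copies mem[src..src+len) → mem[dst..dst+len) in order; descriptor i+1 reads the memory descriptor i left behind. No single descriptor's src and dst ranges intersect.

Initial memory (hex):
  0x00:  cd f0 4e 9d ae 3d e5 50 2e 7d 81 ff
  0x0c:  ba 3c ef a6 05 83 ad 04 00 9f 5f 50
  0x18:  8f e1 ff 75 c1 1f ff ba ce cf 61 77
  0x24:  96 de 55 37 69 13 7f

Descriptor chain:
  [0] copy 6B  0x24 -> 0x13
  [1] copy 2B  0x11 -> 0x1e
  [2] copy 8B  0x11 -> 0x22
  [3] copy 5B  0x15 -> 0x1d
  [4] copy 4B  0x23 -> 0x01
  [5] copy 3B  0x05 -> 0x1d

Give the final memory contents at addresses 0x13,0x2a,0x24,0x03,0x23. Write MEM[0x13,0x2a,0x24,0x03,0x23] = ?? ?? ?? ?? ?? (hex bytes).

MEM[0x13,0x2a,0x24,0x03,0x23] = 96 7f 96 de ad

[0] 0x24->0x13 len=6 : 96 de 55 37 69 13
[1] 0x11->0x1e len=2 : 83 ad
[2] 0x11->0x22 len=8 : 83 ad 96 de 55 37 69 13
[3] 0x15->0x1d len=5 : 55 37 69 13 e1
[4] 0x23->0x01 len=4 : ad 96 de 55
[5] 0x05->0x1d len=3 : 3d e5 50
query mem[0x13]=0x96, mem[0x2a]=0x7f, mem[0x24]=0x96, mem[0x03]=0xde, mem[0x23]=0xad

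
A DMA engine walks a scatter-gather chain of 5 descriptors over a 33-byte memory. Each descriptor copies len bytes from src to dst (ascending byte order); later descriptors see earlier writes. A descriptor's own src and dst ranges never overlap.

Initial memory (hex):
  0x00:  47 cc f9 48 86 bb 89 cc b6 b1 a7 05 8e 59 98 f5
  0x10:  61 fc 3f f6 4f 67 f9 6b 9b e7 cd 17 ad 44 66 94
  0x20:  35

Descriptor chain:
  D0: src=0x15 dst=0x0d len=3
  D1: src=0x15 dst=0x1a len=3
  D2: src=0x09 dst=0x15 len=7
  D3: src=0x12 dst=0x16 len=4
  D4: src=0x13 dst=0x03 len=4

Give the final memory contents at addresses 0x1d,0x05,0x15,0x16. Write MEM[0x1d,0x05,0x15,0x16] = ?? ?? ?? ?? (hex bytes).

MEM[0x1d,0x05,0x15,0x16] = 44 b1 b1 3f

#0 dst[0x0d+3] := {0x67,0xf9,0x6b}
#1 dst[0x1a+3] := {0x67,0xf9,0x6b}
#2 dst[0x15+7] := {0xb1,0xa7,0x05,0x8e,0x67,0xf9,0x6b}
#3 dst[0x16+4] := {0x3f,0xf6,0x4f,0xb1}
#4 dst[0x03+4] := {0xf6,0x4f,0xb1,0x3f}
query mem[0x1d]=0x44, mem[0x05]=0xb1, mem[0x15]=0xb1, mem[0x16]=0x3f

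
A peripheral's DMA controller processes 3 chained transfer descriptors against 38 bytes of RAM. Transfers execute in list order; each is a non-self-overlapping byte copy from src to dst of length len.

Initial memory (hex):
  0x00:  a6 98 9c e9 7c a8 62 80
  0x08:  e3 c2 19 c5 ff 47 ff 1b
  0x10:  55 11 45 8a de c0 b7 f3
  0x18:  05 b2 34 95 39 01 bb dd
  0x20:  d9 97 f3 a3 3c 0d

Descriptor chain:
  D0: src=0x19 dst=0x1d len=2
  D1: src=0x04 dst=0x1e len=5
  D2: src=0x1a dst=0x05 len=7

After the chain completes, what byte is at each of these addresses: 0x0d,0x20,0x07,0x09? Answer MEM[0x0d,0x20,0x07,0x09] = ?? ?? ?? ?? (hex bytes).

MEM[0x0d,0x20,0x07,0x09] = 47 62 39 7c

D0: mem[0x1d..0x1e] <- [b2 34]
D1: mem[0x1e..0x22] <- [7c a8 62 80 e3]
D2: mem[0x05..0x0b] <- [34 95 39 b2 7c a8 62]
query mem[0x0d]=0x47, mem[0x20]=0x62, mem[0x07]=0x39, mem[0x09]=0x7c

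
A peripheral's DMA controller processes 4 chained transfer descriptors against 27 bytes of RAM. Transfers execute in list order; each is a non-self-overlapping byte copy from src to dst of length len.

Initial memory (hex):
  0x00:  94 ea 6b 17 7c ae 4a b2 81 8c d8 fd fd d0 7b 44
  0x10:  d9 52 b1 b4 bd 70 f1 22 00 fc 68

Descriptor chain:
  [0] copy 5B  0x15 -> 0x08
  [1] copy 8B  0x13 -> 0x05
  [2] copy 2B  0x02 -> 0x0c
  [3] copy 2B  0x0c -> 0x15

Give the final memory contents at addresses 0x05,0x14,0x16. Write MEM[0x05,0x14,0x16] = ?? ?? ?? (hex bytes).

[0] 0x15->0x08 len=5 : 70 f1 22 00 fc
[1] 0x13->0x05 len=8 : b4 bd 70 f1 22 00 fc 68
[2] 0x02->0x0c len=2 : 6b 17
[3] 0x0c->0x15 len=2 : 6b 17
query mem[0x05]=0xb4, mem[0x14]=0xbd, mem[0x16]=0x17

MEM[0x05,0x14,0x16] = b4 bd 17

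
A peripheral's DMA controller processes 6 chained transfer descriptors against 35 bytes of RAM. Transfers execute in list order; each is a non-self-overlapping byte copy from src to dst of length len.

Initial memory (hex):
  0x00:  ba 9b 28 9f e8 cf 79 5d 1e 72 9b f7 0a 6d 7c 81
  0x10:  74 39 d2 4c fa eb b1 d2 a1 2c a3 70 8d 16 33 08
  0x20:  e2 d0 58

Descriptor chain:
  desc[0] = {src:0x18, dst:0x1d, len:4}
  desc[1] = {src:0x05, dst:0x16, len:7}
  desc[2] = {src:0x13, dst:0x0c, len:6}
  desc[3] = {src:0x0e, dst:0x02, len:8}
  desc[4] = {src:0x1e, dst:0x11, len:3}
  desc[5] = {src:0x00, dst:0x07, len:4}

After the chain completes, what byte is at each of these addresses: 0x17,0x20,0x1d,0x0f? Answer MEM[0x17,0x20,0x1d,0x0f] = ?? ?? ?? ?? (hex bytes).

MEM[0x17,0x20,0x1d,0x0f] = 79 70 a1 cf

D0: mem[0x1d..0x20] <- [a1 2c a3 70]
D1: mem[0x16..0x1c] <- [cf 79 5d 1e 72 9b f7]
D2: mem[0x0c..0x11] <- [4c fa eb cf 79 5d]
D3: mem[0x02..0x09] <- [eb cf 79 5d d2 4c fa eb]
D4: mem[0x11..0x13] <- [2c a3 70]
D5: mem[0x07..0x0a] <- [ba 9b eb cf]
query mem[0x17]=0x79, mem[0x20]=0x70, mem[0x1d]=0xa1, mem[0x0f]=0xcf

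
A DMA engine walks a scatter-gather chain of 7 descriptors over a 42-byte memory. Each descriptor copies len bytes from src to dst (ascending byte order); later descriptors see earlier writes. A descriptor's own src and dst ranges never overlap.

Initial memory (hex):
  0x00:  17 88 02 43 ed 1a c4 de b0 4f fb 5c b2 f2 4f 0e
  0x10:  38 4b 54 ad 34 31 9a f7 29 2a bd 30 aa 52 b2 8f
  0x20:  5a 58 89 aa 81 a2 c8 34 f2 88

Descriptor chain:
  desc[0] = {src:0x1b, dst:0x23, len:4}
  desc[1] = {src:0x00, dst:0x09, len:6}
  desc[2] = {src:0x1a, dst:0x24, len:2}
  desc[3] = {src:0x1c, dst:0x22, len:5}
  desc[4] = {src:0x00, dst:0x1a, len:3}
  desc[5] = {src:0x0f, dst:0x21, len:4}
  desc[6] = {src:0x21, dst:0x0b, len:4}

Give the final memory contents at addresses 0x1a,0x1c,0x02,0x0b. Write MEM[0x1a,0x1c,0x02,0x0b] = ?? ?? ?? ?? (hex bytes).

D0: mem[0x23..0x26] <- [30 aa 52 b2]
D1: mem[0x09..0x0e] <- [17 88 02 43 ed 1a]
D2: mem[0x24..0x25] <- [bd 30]
D3: mem[0x22..0x26] <- [aa 52 b2 8f 5a]
D4: mem[0x1a..0x1c] <- [17 88 02]
D5: mem[0x21..0x24] <- [0e 38 4b 54]
D6: mem[0x0b..0x0e] <- [0e 38 4b 54]
query mem[0x1a]=0x17, mem[0x1c]=0x02, mem[0x02]=0x02, mem[0x0b]=0x0e

MEM[0x1a,0x1c,0x02,0x0b] = 17 02 02 0e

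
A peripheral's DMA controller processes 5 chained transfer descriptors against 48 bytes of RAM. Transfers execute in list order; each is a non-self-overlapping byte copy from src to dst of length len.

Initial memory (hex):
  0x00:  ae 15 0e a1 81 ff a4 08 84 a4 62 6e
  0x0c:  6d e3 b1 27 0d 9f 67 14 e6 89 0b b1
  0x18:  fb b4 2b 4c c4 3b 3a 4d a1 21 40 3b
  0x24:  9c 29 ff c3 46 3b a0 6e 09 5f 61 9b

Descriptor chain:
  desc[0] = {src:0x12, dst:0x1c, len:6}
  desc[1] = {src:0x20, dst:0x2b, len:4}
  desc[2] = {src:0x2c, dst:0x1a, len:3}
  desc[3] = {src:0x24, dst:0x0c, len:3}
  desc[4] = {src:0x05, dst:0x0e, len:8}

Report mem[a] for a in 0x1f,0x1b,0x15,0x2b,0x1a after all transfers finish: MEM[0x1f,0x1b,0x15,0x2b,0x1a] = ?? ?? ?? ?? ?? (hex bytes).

[0] 0x12->0x1c len=6 : 67 14 e6 89 0b b1
[1] 0x20->0x2b len=4 : 0b b1 40 3b
[2] 0x2c->0x1a len=3 : b1 40 3b
[3] 0x24->0x0c len=3 : 9c 29 ff
[4] 0x05->0x0e len=8 : ff a4 08 84 a4 62 6e 9c
query mem[0x1f]=0x89, mem[0x1b]=0x40, mem[0x15]=0x9c, mem[0x2b]=0x0b, mem[0x1a]=0xb1

MEM[0x1f,0x1b,0x15,0x2b,0x1a] = 89 40 9c 0b b1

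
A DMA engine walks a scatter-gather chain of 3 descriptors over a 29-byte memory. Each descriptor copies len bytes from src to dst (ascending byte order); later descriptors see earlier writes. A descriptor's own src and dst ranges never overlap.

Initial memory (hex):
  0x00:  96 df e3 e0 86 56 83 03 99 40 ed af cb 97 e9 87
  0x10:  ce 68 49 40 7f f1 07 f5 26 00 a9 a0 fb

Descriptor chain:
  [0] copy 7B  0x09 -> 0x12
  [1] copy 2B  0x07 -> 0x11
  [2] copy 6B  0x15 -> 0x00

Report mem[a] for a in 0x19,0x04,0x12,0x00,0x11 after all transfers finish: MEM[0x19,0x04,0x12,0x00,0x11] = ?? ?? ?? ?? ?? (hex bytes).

[0] 0x09->0x12 len=7 : 40 ed af cb 97 e9 87
[1] 0x07->0x11 len=2 : 03 99
[2] 0x15->0x00 len=6 : cb 97 e9 87 00 a9
query mem[0x19]=0x00, mem[0x04]=0x00, mem[0x12]=0x99, mem[0x00]=0xcb, mem[0x11]=0x03

MEM[0x19,0x04,0x12,0x00,0x11] = 00 00 99 cb 03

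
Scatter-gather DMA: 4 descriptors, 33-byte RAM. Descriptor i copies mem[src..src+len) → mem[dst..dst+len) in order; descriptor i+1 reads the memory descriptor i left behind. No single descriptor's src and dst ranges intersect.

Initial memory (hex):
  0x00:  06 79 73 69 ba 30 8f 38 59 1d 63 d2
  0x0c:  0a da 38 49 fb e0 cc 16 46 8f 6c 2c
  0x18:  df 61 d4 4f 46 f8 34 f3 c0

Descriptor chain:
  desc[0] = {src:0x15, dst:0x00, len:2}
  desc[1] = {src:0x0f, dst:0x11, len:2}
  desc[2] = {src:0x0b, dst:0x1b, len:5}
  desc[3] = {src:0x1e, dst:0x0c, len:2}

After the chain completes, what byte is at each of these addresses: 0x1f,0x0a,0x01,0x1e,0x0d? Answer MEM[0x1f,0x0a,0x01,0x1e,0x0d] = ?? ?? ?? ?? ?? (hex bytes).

[0] 0x15->0x00 len=2 : 8f 6c
[1] 0x0f->0x11 len=2 : 49 fb
[2] 0x0b->0x1b len=5 : d2 0a da 38 49
[3] 0x1e->0x0c len=2 : 38 49
query mem[0x1f]=0x49, mem[0x0a]=0x63, mem[0x01]=0x6c, mem[0x1e]=0x38, mem[0x0d]=0x49

MEM[0x1f,0x0a,0x01,0x1e,0x0d] = 49 63 6c 38 49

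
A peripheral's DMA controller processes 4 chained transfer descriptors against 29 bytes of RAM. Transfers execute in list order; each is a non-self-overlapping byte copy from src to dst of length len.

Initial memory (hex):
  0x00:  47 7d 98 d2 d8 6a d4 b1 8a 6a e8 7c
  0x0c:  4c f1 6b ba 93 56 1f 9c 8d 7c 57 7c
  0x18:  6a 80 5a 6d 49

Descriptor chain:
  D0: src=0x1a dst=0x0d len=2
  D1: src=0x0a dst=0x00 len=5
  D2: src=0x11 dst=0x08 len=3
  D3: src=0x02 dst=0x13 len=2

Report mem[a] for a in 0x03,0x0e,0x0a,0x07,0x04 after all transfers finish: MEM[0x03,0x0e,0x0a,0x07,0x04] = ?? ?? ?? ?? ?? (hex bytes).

#0 dst[0x0d+2] := {0x5a,0x6d}
#1 dst[0x00+5] := {0xe8,0x7c,0x4c,0x5a,0x6d}
#2 dst[0x08+3] := {0x56,0x1f,0x9c}
#3 dst[0x13+2] := {0x4c,0x5a}
query mem[0x03]=0x5a, mem[0x0e]=0x6d, mem[0x0a]=0x9c, mem[0x07]=0xb1, mem[0x04]=0x6d

MEM[0x03,0x0e,0x0a,0x07,0x04] = 5a 6d 9c b1 6d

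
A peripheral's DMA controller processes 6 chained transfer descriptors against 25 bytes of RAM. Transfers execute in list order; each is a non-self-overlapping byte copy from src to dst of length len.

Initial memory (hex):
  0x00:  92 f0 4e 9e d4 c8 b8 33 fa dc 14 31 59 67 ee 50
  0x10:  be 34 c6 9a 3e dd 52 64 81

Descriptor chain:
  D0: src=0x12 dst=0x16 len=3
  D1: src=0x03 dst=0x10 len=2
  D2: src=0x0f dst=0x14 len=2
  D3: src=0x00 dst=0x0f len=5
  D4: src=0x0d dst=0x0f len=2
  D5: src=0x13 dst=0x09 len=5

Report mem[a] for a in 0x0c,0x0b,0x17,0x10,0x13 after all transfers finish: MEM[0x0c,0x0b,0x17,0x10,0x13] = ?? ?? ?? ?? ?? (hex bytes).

MEM[0x0c,0x0b,0x17,0x10,0x13] = c6 9e 9a ee d4

D0: mem[0x16..0x18] <- [c6 9a 3e]
D1: mem[0x10..0x11] <- [9e d4]
D2: mem[0x14..0x15] <- [50 9e]
D3: mem[0x0f..0x13] <- [92 f0 4e 9e d4]
D4: mem[0x0f..0x10] <- [67 ee]
D5: mem[0x09..0x0d] <- [d4 50 9e c6 9a]
query mem[0x0c]=0xc6, mem[0x0b]=0x9e, mem[0x17]=0x9a, mem[0x10]=0xee, mem[0x13]=0xd4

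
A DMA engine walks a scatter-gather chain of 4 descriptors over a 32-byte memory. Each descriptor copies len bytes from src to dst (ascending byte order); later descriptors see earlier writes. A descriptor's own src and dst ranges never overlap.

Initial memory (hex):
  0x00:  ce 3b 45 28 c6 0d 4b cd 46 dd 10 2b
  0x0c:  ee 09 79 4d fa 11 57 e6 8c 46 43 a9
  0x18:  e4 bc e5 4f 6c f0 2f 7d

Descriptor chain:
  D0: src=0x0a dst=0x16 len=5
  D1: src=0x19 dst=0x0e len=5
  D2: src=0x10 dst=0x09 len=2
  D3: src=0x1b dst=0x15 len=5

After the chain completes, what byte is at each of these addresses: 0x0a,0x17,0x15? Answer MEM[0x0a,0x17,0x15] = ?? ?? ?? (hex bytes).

MEM[0x0a,0x17,0x15] = 6c f0 4f

[0] 0x0a->0x16 len=5 : 10 2b ee 09 79
[1] 0x19->0x0e len=5 : 09 79 4f 6c f0
[2] 0x10->0x09 len=2 : 4f 6c
[3] 0x1b->0x15 len=5 : 4f 6c f0 2f 7d
query mem[0x0a]=0x6c, mem[0x17]=0xf0, mem[0x15]=0x4f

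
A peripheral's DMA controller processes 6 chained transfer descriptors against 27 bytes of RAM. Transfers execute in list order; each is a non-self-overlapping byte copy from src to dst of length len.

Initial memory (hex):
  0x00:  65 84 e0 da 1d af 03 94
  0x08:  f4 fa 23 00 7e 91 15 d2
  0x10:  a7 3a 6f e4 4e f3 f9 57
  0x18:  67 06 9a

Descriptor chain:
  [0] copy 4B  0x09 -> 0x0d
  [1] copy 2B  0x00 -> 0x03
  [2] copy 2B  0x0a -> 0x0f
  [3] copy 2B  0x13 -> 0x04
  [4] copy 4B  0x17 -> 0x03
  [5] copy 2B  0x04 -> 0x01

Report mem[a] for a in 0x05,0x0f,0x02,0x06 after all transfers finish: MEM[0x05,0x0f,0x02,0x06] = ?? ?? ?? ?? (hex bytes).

#0 dst[0x0d+4] := {0xfa,0x23,0x00,0x7e}
#1 dst[0x03+2] := {0x65,0x84}
#2 dst[0x0f+2] := {0x23,0x00}
#3 dst[0x04+2] := {0xe4,0x4e}
#4 dst[0x03+4] := {0x57,0x67,0x06,0x9a}
#5 dst[0x01+2] := {0x67,0x06}
query mem[0x05]=0x06, mem[0x0f]=0x23, mem[0x02]=0x06, mem[0x06]=0x9a

MEM[0x05,0x0f,0x02,0x06] = 06 23 06 9a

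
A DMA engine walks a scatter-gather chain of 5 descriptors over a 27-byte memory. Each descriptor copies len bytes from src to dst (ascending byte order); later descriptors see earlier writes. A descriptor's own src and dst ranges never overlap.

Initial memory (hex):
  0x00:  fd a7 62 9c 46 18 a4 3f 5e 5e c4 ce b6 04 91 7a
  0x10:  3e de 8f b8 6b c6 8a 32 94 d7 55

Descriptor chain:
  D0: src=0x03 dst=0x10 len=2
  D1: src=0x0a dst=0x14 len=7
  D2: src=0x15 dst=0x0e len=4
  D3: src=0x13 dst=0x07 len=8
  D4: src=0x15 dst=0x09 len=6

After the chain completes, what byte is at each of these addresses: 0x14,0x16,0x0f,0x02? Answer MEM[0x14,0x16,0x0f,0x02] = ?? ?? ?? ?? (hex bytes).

MEM[0x14,0x16,0x0f,0x02] = c4 b6 b6 62

D0: mem[0x10..0x11] <- [9c 46]
D1: mem[0x14..0x1a] <- [c4 ce b6 04 91 7a 9c]
D2: mem[0x0e..0x11] <- [ce b6 04 91]
D3: mem[0x07..0x0e] <- [b8 c4 ce b6 04 91 7a 9c]
D4: mem[0x09..0x0e] <- [ce b6 04 91 7a 9c]
query mem[0x14]=0xc4, mem[0x16]=0xb6, mem[0x0f]=0xb6, mem[0x02]=0x62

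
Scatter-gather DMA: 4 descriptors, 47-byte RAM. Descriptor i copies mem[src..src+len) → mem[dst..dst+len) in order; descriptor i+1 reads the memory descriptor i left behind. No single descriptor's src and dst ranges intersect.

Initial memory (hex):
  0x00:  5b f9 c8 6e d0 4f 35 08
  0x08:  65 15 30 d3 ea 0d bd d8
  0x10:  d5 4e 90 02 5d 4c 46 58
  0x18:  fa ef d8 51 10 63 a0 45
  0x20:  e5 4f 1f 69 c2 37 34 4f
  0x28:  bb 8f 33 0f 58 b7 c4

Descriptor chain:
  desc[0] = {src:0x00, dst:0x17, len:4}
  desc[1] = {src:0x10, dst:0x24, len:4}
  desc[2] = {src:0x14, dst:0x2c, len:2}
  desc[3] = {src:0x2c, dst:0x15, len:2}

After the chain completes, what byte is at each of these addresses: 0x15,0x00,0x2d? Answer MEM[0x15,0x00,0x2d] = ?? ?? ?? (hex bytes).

#0 dst[0x17+4] := {0x5b,0xf9,0xc8,0x6e}
#1 dst[0x24+4] := {0xd5,0x4e,0x90,0x02}
#2 dst[0x2c+2] := {0x5d,0x4c}
#3 dst[0x15+2] := {0x5d,0x4c}
query mem[0x15]=0x5d, mem[0x00]=0x5b, mem[0x2d]=0x4c

MEM[0x15,0x00,0x2d] = 5d 5b 4c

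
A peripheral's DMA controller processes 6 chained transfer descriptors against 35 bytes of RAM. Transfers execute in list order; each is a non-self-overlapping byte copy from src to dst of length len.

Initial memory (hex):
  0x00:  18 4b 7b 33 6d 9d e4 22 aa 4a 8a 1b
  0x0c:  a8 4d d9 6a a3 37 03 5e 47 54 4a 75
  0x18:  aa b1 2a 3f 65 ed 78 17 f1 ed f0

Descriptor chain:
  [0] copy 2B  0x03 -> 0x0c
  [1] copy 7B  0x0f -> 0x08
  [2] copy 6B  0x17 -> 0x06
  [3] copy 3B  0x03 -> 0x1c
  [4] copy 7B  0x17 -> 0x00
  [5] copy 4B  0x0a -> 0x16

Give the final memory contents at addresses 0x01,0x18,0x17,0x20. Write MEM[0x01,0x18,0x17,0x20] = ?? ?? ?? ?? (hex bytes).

#0 dst[0x0c+2] := {0x33,0x6d}
#1 dst[0x08+7] := {0x6a,0xa3,0x37,0x03,0x5e,0x47,0x54}
#2 dst[0x06+6] := {0x75,0xaa,0xb1,0x2a,0x3f,0x65}
#3 dst[0x1c+3] := {0x33,0x6d,0x9d}
#4 dst[0x00+7] := {0x75,0xaa,0xb1,0x2a,0x3f,0x33,0x6d}
#5 dst[0x16+4] := {0x3f,0x65,0x5e,0x47}
query mem[0x01]=0xaa, mem[0x18]=0x5e, mem[0x17]=0x65, mem[0x20]=0xf1

MEM[0x01,0x18,0x17,0x20] = aa 5e 65 f1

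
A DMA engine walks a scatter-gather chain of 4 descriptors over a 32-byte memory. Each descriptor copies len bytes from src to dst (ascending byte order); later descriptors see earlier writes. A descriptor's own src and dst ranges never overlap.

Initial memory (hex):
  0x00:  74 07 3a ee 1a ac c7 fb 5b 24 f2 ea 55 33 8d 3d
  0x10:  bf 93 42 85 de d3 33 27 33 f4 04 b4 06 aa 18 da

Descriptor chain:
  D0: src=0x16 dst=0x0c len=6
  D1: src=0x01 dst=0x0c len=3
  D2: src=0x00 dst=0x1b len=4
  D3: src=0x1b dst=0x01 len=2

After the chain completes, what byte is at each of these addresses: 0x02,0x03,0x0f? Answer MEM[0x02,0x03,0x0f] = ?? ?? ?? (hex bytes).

MEM[0x02,0x03,0x0f] = 07 ee f4

[0] 0x16->0x0c len=6 : 33 27 33 f4 04 b4
[1] 0x01->0x0c len=3 : 07 3a ee
[2] 0x00->0x1b len=4 : 74 07 3a ee
[3] 0x1b->0x01 len=2 : 74 07
query mem[0x02]=0x07, mem[0x03]=0xee, mem[0x0f]=0xf4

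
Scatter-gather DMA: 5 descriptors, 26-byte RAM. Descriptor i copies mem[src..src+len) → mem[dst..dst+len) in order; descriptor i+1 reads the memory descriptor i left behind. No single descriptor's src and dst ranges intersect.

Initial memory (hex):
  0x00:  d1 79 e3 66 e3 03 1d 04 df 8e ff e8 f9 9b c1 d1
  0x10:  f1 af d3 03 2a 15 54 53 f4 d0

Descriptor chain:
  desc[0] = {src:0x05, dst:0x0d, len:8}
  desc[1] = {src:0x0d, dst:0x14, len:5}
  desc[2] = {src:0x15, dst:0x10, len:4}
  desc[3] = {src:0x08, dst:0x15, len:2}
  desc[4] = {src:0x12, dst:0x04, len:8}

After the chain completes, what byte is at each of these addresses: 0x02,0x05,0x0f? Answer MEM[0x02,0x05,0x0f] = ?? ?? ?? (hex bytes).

MEM[0x02,0x05,0x0f] = e3 8e 04

[0] 0x05->0x0d len=8 : 03 1d 04 df 8e ff e8 f9
[1] 0x0d->0x14 len=5 : 03 1d 04 df 8e
[2] 0x15->0x10 len=4 : 1d 04 df 8e
[3] 0x08->0x15 len=2 : df 8e
[4] 0x12->0x04 len=8 : df 8e 03 df 8e df 8e d0
query mem[0x02]=0xe3, mem[0x05]=0x8e, mem[0x0f]=0x04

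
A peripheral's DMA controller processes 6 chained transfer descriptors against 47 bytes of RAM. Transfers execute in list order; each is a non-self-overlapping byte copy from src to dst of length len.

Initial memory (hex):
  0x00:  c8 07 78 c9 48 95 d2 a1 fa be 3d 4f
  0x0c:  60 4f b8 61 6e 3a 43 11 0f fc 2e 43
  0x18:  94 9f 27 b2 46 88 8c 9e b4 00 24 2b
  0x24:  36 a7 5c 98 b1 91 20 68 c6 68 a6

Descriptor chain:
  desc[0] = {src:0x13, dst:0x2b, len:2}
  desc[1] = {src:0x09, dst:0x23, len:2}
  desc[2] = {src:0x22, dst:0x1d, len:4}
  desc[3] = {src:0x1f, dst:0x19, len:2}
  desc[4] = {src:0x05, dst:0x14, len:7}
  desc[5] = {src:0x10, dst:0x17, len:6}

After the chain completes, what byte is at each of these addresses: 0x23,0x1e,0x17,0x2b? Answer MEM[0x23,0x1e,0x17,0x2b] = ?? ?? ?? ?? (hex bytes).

#0 dst[0x2b+2] := {0x11,0x0f}
#1 dst[0x23+2] := {0xbe,0x3d}
#2 dst[0x1d+4] := {0x24,0xbe,0x3d,0xa7}
#3 dst[0x19+2] := {0x3d,0xa7}
#4 dst[0x14+7] := {0x95,0xd2,0xa1,0xfa,0xbe,0x3d,0x4f}
#5 dst[0x17+6] := {0x6e,0x3a,0x43,0x11,0x95,0xd2}
query mem[0x23]=0xbe, mem[0x1e]=0xbe, mem[0x17]=0x6e, mem[0x2b]=0x11

MEM[0x23,0x1e,0x17,0x2b] = be be 6e 11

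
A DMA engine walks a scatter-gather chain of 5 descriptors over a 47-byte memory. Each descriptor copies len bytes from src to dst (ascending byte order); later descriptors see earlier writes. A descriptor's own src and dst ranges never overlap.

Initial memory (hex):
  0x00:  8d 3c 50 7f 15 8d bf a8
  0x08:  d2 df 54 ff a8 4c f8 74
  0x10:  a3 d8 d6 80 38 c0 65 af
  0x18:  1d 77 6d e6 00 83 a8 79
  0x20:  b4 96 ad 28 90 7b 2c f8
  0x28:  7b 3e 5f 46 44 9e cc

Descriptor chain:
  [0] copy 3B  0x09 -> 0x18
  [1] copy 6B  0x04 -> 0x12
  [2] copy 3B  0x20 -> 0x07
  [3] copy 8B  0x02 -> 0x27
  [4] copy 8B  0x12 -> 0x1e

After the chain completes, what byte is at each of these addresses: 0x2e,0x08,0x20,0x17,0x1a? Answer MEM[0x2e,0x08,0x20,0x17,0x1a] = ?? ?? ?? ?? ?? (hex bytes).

MEM[0x2e,0x08,0x20,0x17,0x1a] = ad 96 bf df ff

[0] 0x09->0x18 len=3 : df 54 ff
[1] 0x04->0x12 len=6 : 15 8d bf a8 d2 df
[2] 0x20->0x07 len=3 : b4 96 ad
[3] 0x02->0x27 len=8 : 50 7f 15 8d bf b4 96 ad
[4] 0x12->0x1e len=8 : 15 8d bf a8 d2 df df 54
query mem[0x2e]=0xad, mem[0x08]=0x96, mem[0x20]=0xbf, mem[0x17]=0xdf, mem[0x1a]=0xff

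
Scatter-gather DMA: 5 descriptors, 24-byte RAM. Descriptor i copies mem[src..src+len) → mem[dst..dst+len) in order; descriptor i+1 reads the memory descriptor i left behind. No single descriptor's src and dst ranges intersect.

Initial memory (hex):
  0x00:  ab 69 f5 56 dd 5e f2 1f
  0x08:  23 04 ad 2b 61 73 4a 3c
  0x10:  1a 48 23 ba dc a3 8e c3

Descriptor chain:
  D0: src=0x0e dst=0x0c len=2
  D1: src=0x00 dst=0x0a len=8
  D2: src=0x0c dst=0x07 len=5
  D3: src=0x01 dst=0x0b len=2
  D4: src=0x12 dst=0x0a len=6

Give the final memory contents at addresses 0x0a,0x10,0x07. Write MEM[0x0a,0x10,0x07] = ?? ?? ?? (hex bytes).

MEM[0x0a,0x10,0x07] = 23 f2 f5

#0 dst[0x0c+2] := {0x4a,0x3c}
#1 dst[0x0a+8] := {0xab,0x69,0xf5,0x56,0xdd,0x5e,0xf2,0x1f}
#2 dst[0x07+5] := {0xf5,0x56,0xdd,0x5e,0xf2}
#3 dst[0x0b+2] := {0x69,0xf5}
#4 dst[0x0a+6] := {0x23,0xba,0xdc,0xa3,0x8e,0xc3}
query mem[0x0a]=0x23, mem[0x10]=0xf2, mem[0x07]=0xf5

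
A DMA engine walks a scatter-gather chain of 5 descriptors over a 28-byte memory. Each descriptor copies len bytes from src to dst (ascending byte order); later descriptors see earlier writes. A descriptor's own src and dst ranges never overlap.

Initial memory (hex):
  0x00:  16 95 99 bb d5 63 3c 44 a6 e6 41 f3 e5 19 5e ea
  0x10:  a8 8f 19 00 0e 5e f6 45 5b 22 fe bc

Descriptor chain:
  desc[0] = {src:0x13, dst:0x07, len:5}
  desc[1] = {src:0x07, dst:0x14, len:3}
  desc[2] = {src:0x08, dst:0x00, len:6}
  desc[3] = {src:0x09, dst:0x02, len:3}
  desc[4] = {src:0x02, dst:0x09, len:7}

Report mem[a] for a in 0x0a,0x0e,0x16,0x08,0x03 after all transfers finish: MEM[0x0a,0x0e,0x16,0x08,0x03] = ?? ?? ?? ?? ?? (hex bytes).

D0: mem[0x07..0x0b] <- [00 0e 5e f6 45]
D1: mem[0x14..0x16] <- [00 0e 5e]
D2: mem[0x00..0x05] <- [0e 5e f6 45 e5 19]
D3: mem[0x02..0x04] <- [5e f6 45]
D4: mem[0x09..0x0f] <- [5e f6 45 19 3c 00 0e]
query mem[0x0a]=0xf6, mem[0x0e]=0x00, mem[0x16]=0x5e, mem[0x08]=0x0e, mem[0x03]=0xf6

MEM[0x0a,0x0e,0x16,0x08,0x03] = f6 00 5e 0e f6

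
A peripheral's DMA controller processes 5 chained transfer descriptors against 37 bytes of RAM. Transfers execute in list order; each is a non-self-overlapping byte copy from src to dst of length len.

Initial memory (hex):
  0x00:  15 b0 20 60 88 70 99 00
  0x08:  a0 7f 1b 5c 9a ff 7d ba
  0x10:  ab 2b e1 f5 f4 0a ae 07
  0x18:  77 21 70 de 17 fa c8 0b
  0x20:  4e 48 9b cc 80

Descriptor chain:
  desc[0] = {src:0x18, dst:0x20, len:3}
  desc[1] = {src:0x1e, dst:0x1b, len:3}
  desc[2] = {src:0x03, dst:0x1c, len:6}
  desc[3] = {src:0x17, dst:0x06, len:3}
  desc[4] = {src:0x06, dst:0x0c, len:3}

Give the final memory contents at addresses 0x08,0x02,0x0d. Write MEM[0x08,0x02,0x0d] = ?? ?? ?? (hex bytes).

MEM[0x08,0x02,0x0d] = 21 20 77

  after D0: wrote 3B at 0x20 = 772170
  after D1: wrote 3B at 0x1b = c80b77
  after D2: wrote 6B at 0x1c = 6088709900a0
  after D3: wrote 3B at 0x06 = 077721
  after D4: wrote 3B at 0x0c = 077721
query mem[0x08]=0x21, mem[0x02]=0x20, mem[0x0d]=0x77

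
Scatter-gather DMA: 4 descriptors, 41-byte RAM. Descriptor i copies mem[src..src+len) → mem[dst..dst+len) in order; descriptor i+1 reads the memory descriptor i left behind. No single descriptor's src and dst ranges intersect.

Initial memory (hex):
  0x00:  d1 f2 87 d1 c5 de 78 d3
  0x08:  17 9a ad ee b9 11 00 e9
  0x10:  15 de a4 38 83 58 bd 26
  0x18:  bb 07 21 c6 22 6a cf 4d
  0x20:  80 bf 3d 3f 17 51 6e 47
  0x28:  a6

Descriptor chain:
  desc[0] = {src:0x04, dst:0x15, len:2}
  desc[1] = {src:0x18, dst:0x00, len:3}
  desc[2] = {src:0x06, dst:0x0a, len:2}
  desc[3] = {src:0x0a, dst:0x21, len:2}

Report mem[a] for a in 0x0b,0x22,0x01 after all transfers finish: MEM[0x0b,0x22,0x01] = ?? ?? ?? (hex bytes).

#0 dst[0x15+2] := {0xc5,0xde}
#1 dst[0x00+3] := {0xbb,0x07,0x21}
#2 dst[0x0a+2] := {0x78,0xd3}
#3 dst[0x21+2] := {0x78,0xd3}
query mem[0x0b]=0xd3, mem[0x22]=0xd3, mem[0x01]=0x07

MEM[0x0b,0x22,0x01] = d3 d3 07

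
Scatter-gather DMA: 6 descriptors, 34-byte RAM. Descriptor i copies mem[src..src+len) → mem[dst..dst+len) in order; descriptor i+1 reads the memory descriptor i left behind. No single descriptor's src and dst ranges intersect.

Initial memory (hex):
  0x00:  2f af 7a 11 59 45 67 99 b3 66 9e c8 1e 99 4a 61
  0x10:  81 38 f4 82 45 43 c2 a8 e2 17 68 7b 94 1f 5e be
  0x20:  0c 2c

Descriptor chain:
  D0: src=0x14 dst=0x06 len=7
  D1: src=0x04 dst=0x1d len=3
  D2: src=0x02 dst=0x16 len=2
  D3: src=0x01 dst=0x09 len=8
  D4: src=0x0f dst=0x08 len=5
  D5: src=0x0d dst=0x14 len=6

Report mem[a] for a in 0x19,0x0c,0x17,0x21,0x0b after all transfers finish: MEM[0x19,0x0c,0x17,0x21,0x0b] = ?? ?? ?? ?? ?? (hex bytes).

[0] 0x14->0x06 len=7 : 45 43 c2 a8 e2 17 68
[1] 0x04->0x1d len=3 : 59 45 45
[2] 0x02->0x16 len=2 : 7a 11
[3] 0x01->0x09 len=8 : af 7a 11 59 45 45 43 c2
[4] 0x0f->0x08 len=5 : 43 c2 38 f4 82
[5] 0x0d->0x14 len=6 : 45 45 43 c2 38 f4
query mem[0x19]=0xf4, mem[0x0c]=0x82, mem[0x17]=0xc2, mem[0x21]=0x2c, mem[0x0b]=0xf4

MEM[0x19,0x0c,0x17,0x21,0x0b] = f4 82 c2 2c f4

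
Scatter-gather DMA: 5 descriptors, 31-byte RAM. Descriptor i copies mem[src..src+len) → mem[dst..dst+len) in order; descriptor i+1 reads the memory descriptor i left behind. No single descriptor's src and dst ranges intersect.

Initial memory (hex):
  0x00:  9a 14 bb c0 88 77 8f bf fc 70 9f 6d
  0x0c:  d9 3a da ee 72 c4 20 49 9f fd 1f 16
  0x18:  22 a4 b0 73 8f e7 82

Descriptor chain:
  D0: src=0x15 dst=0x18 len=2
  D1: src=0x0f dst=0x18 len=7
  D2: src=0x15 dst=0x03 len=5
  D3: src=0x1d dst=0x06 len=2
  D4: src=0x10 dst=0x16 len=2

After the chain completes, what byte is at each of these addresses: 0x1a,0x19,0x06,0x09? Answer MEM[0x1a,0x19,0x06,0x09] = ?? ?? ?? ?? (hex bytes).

[0] 0x15->0x18 len=2 : fd 1f
[1] 0x0f->0x18 len=7 : ee 72 c4 20 49 9f fd
[2] 0x15->0x03 len=5 : fd 1f 16 ee 72
[3] 0x1d->0x06 len=2 : 9f fd
[4] 0x10->0x16 len=2 : 72 c4
query mem[0x1a]=0xc4, mem[0x19]=0x72, mem[0x06]=0x9f, mem[0x09]=0x70

MEM[0x1a,0x19,0x06,0x09] = c4 72 9f 70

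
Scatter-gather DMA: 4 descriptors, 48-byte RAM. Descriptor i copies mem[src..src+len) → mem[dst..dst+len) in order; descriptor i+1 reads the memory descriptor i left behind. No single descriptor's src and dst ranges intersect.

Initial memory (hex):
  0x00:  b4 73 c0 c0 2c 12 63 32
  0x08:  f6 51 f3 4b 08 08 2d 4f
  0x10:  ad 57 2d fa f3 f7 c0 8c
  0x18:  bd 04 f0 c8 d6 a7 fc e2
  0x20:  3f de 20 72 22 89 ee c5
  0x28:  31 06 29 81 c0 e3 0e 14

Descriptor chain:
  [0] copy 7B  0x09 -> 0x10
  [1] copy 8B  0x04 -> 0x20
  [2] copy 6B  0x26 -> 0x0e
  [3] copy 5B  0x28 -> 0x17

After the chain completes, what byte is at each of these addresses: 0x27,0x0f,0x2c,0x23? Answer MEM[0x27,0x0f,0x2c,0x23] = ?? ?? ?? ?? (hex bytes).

D0: mem[0x10..0x16] <- [51 f3 4b 08 08 2d 4f]
D1: mem[0x20..0x27] <- [2c 12 63 32 f6 51 f3 4b]
D2: mem[0x0e..0x13] <- [f3 4b 31 06 29 81]
D3: mem[0x17..0x1b] <- [31 06 29 81 c0]
query mem[0x27]=0x4b, mem[0x0f]=0x4b, mem[0x2c]=0xc0, mem[0x23]=0x32

MEM[0x27,0x0f,0x2c,0x23] = 4b 4b c0 32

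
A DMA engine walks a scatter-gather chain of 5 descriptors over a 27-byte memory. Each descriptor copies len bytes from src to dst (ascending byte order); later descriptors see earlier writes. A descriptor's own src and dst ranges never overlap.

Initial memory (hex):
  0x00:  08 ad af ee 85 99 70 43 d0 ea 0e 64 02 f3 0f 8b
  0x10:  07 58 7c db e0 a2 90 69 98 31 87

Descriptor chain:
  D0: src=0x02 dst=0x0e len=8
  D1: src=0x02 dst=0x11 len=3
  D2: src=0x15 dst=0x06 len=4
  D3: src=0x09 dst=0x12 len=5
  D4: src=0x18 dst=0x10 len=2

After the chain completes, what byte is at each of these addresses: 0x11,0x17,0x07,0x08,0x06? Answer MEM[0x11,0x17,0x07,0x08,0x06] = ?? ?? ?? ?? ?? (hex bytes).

MEM[0x11,0x17,0x07,0x08,0x06] = 31 69 90 69 ea

D0: mem[0x0e..0x15] <- [af ee 85 99 70 43 d0 ea]
D1: mem[0x11..0x13] <- [af ee 85]
D2: mem[0x06..0x09] <- [ea 90 69 98]
D3: mem[0x12..0x16] <- [98 0e 64 02 f3]
D4: mem[0x10..0x11] <- [98 31]
query mem[0x11]=0x31, mem[0x17]=0x69, mem[0x07]=0x90, mem[0x08]=0x69, mem[0x06]=0xea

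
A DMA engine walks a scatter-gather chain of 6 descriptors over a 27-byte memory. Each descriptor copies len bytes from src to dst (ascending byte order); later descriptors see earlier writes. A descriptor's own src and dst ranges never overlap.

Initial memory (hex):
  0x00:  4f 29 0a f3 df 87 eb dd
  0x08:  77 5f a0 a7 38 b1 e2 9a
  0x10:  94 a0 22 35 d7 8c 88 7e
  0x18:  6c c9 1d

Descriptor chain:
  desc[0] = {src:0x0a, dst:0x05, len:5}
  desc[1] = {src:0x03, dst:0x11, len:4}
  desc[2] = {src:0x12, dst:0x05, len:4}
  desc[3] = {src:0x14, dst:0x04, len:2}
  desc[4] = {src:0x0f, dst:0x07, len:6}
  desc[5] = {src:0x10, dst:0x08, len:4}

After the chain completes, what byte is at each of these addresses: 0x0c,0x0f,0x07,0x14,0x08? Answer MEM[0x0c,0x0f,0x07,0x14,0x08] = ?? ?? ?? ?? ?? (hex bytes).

MEM[0x0c,0x0f,0x07,0x14,0x08] = a7 9a 9a a7 94

D0: mem[0x05..0x09] <- [a0 a7 38 b1 e2]
D1: mem[0x11..0x14] <- [f3 df a0 a7]
D2: mem[0x05..0x08] <- [df a0 a7 8c]
D3: mem[0x04..0x05] <- [a7 8c]
D4: mem[0x07..0x0c] <- [9a 94 f3 df a0 a7]
D5: mem[0x08..0x0b] <- [94 f3 df a0]
query mem[0x0c]=0xa7, mem[0x0f]=0x9a, mem[0x07]=0x9a, mem[0x14]=0xa7, mem[0x08]=0x94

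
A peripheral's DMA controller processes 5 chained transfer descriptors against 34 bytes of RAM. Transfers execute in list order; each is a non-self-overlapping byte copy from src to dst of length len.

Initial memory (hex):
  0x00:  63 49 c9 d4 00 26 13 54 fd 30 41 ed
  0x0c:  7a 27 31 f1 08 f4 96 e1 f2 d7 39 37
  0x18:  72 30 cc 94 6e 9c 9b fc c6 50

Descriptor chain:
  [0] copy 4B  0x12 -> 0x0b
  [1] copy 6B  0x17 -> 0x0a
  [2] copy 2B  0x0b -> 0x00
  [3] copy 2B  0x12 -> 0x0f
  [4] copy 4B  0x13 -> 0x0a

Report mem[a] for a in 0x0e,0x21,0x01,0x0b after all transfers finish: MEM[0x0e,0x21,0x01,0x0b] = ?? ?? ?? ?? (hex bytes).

MEM[0x0e,0x21,0x01,0x0b] = 94 50 30 f2

#0 dst[0x0b+4] := {0x96,0xe1,0xf2,0xd7}
#1 dst[0x0a+6] := {0x37,0x72,0x30,0xcc,0x94,0x6e}
#2 dst[0x00+2] := {0x72,0x30}
#3 dst[0x0f+2] := {0x96,0xe1}
#4 dst[0x0a+4] := {0xe1,0xf2,0xd7,0x39}
query mem[0x0e]=0x94, mem[0x21]=0x50, mem[0x01]=0x30, mem[0x0b]=0xf2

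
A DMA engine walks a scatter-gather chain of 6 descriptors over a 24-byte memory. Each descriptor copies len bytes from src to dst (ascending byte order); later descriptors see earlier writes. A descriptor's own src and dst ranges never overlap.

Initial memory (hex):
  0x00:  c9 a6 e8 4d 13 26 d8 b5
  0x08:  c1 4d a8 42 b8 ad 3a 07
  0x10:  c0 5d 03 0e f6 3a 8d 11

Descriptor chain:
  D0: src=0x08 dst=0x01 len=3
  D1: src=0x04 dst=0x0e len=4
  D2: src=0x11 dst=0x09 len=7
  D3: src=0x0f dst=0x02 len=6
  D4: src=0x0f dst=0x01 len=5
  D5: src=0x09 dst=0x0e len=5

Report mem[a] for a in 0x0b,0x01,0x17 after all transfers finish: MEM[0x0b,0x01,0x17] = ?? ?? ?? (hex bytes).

[0] 0x08->0x01 len=3 : c1 4d a8
[1] 0x04->0x0e len=4 : 13 26 d8 b5
[2] 0x11->0x09 len=7 : b5 03 0e f6 3a 8d 11
[3] 0x0f->0x02 len=6 : 11 d8 b5 03 0e f6
[4] 0x0f->0x01 len=5 : 11 d8 b5 03 0e
[5] 0x09->0x0e len=5 : b5 03 0e f6 3a
query mem[0x0b]=0x0e, mem[0x01]=0x11, mem[0x17]=0x11

MEM[0x0b,0x01,0x17] = 0e 11 11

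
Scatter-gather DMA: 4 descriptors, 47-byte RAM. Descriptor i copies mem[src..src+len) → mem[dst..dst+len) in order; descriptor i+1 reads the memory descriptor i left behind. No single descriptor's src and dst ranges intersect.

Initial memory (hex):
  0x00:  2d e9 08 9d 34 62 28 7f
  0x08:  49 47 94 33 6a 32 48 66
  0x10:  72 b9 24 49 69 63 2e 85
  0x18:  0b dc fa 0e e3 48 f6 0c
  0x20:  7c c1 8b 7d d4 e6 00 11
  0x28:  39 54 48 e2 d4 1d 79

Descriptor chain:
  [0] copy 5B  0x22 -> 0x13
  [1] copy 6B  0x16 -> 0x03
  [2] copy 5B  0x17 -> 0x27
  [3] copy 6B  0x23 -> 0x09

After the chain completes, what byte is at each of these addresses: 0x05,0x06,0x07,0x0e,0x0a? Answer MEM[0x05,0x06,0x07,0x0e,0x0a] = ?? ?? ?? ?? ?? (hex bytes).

  after D0: wrote 5B at 0x13 = 8b7dd4e600
  after D1: wrote 6B at 0x03 = e6000bdcfa0e
  after D2: wrote 5B at 0x27 = 000bdcfa0e
  after D3: wrote 6B at 0x09 = 7dd4e600000b
query mem[0x05]=0x0b, mem[0x06]=0xdc, mem[0x07]=0xfa, mem[0x0e]=0x0b, mem[0x0a]=0xd4

MEM[0x05,0x06,0x07,0x0e,0x0a] = 0b dc fa 0b d4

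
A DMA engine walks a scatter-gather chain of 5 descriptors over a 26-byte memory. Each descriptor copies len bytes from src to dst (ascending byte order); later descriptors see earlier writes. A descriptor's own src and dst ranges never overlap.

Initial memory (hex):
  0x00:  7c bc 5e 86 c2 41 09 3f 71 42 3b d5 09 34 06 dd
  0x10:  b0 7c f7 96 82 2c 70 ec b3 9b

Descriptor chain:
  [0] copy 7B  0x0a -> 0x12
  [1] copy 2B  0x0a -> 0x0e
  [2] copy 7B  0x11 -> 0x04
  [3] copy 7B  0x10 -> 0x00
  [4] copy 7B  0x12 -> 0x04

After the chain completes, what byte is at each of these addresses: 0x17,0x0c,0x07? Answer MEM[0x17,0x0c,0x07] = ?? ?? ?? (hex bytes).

D0: mem[0x12..0x18] <- [3b d5 09 34 06 dd b0]
D1: mem[0x0e..0x0f] <- [3b d5]
D2: mem[0x04..0x0a] <- [7c 3b d5 09 34 06 dd]
D3: mem[0x00..0x06] <- [b0 7c 3b d5 09 34 06]
D4: mem[0x04..0x0a] <- [3b d5 09 34 06 dd b0]
query mem[0x17]=0xdd, mem[0x0c]=0x09, mem[0x07]=0x34

MEM[0x17,0x0c,0x07] = dd 09 34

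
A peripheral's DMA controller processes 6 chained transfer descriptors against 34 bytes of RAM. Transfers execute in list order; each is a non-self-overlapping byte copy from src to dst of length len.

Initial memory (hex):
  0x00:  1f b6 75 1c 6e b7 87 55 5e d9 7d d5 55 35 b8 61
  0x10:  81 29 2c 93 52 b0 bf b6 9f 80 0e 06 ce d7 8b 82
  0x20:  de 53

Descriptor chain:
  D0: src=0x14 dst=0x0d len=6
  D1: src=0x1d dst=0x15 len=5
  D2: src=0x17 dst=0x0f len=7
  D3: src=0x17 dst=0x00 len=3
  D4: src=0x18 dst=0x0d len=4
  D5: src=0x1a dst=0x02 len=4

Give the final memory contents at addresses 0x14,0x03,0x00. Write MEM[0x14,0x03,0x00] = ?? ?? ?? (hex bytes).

MEM[0x14,0x03,0x00] = ce 06 82

  after D0: wrote 6B at 0x0d = 52b0bfb69f80
  after D1: wrote 5B at 0x15 = d78b82de53
  after D2: wrote 7B at 0x0f = 82de530e06ced7
  after D3: wrote 3B at 0x00 = 82de53
  after D4: wrote 4B at 0x0d = de530e06
  after D5: wrote 4B at 0x02 = 0e06ced7
query mem[0x14]=0xce, mem[0x03]=0x06, mem[0x00]=0x82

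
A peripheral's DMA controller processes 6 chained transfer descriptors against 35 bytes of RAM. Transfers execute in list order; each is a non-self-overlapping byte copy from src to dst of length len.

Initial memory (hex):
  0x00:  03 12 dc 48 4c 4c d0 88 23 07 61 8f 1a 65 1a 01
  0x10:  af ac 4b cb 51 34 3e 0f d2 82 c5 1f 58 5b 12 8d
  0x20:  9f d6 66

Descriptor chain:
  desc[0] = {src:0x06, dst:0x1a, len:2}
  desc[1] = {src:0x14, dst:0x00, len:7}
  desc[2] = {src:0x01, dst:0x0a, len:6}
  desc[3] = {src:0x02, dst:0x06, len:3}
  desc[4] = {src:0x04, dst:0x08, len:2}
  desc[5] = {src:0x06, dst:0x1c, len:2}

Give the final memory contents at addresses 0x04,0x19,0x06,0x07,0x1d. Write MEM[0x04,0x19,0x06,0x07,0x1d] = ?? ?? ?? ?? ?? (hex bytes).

D0: mem[0x1a..0x1b] <- [d0 88]
D1: mem[0x00..0x06] <- [51 34 3e 0f d2 82 d0]
D2: mem[0x0a..0x0f] <- [34 3e 0f d2 82 d0]
D3: mem[0x06..0x08] <- [3e 0f d2]
D4: mem[0x08..0x09] <- [d2 82]
D5: mem[0x1c..0x1d] <- [3e 0f]
query mem[0x04]=0xd2, mem[0x19]=0x82, mem[0x06]=0x3e, mem[0x07]=0x0f, mem[0x1d]=0x0f

MEM[0x04,0x19,0x06,0x07,0x1d] = d2 82 3e 0f 0f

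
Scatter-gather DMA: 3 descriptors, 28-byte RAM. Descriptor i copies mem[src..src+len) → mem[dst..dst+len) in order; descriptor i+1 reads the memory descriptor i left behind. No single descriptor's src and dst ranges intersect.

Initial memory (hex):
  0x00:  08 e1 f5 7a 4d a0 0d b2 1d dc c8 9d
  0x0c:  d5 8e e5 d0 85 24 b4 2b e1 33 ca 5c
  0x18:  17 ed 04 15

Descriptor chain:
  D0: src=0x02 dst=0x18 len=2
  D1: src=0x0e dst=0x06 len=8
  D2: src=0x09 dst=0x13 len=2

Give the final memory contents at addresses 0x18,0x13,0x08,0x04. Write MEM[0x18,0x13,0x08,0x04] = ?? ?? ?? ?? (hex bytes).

MEM[0x18,0x13,0x08,0x04] = f5 24 85 4d

#0 dst[0x18+2] := {0xf5,0x7a}
#1 dst[0x06+8] := {0xe5,0xd0,0x85,0x24,0xb4,0x2b,0xe1,0x33}
#2 dst[0x13+2] := {0x24,0xb4}
query mem[0x18]=0xf5, mem[0x13]=0x24, mem[0x08]=0x85, mem[0x04]=0x4d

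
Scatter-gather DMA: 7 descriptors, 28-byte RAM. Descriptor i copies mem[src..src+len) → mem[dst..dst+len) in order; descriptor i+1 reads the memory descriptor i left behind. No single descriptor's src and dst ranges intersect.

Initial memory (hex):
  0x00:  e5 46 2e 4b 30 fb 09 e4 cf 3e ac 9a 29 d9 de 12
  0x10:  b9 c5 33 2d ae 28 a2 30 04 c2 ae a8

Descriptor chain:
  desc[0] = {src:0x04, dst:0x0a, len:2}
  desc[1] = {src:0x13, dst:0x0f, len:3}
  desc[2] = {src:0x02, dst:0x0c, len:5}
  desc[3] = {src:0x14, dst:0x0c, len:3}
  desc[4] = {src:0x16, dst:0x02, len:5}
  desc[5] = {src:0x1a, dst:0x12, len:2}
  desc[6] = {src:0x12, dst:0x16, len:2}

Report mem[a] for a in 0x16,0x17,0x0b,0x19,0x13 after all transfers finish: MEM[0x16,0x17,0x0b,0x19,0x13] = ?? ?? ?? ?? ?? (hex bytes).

D0: mem[0x0a..0x0b] <- [30 fb]
D1: mem[0x0f..0x11] <- [2d ae 28]
D2: mem[0x0c..0x10] <- [2e 4b 30 fb 09]
D3: mem[0x0c..0x0e] <- [ae 28 a2]
D4: mem[0x02..0x06] <- [a2 30 04 c2 ae]
D5: mem[0x12..0x13] <- [ae a8]
D6: mem[0x16..0x17] <- [ae a8]
query mem[0x16]=0xae, mem[0x17]=0xa8, mem[0x0b]=0xfb, mem[0x19]=0xc2, mem[0x13]=0xa8

MEM[0x16,0x17,0x0b,0x19,0x13] = ae a8 fb c2 a8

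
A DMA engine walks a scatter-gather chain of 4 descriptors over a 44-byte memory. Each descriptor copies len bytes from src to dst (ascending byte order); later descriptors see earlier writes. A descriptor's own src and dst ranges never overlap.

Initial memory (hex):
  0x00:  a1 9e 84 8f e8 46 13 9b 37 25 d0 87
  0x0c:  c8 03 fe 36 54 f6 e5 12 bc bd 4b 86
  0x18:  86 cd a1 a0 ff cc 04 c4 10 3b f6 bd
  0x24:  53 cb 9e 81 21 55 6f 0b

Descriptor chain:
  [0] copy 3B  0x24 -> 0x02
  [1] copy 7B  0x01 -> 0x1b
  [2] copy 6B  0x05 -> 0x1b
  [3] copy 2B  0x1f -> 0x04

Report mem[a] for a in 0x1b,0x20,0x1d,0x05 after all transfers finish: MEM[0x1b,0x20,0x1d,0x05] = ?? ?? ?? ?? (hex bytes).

MEM[0x1b,0x20,0x1d,0x05] = 46 d0 9b d0

D0: mem[0x02..0x04] <- [53 cb 9e]
D1: mem[0x1b..0x21] <- [9e 53 cb 9e 46 13 9b]
D2: mem[0x1b..0x20] <- [46 13 9b 37 25 d0]
D3: mem[0x04..0x05] <- [25 d0]
query mem[0x1b]=0x46, mem[0x20]=0xd0, mem[0x1d]=0x9b, mem[0x05]=0xd0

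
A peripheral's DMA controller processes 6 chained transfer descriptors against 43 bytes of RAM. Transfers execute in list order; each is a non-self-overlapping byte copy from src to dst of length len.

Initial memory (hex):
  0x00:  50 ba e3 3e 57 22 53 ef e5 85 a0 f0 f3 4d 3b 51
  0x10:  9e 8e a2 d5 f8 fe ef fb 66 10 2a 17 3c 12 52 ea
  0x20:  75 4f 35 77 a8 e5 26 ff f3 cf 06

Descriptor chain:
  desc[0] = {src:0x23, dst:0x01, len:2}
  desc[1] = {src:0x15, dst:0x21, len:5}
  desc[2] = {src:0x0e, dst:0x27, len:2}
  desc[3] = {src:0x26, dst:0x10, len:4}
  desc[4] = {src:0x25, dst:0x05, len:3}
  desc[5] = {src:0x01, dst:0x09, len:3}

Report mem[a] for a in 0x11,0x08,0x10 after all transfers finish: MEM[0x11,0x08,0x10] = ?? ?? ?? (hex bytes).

[0] 0x23->0x01 len=2 : 77 a8
[1] 0x15->0x21 len=5 : fe ef fb 66 10
[2] 0x0e->0x27 len=2 : 3b 51
[3] 0x26->0x10 len=4 : 26 3b 51 cf
[4] 0x25->0x05 len=3 : 10 26 3b
[5] 0x01->0x09 len=3 : 77 a8 3e
query mem[0x11]=0x3b, mem[0x08]=0xe5, mem[0x10]=0x26

MEM[0x11,0x08,0x10] = 3b e5 26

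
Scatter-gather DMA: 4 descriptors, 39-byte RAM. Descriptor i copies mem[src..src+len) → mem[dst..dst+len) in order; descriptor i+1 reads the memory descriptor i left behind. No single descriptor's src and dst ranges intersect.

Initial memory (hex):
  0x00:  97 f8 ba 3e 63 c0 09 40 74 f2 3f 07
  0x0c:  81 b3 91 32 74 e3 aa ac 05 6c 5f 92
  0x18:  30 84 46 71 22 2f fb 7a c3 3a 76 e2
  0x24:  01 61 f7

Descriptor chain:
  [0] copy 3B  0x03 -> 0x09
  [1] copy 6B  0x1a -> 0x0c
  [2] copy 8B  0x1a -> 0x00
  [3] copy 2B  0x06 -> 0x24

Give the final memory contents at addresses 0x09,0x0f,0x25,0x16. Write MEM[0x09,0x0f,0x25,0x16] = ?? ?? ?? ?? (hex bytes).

  after D0: wrote 3B at 0x09 = 3e63c0
  after D1: wrote 6B at 0x0c = 4671222ffb7a
  after D2: wrote 8B at 0x00 = 4671222ffb7ac33a
  after D3: wrote 2B at 0x24 = c33a
query mem[0x09]=0x3e, mem[0x0f]=0x2f, mem[0x25]=0x3a, mem[0x16]=0x5f

MEM[0x09,0x0f,0x25,0x16] = 3e 2f 3a 5f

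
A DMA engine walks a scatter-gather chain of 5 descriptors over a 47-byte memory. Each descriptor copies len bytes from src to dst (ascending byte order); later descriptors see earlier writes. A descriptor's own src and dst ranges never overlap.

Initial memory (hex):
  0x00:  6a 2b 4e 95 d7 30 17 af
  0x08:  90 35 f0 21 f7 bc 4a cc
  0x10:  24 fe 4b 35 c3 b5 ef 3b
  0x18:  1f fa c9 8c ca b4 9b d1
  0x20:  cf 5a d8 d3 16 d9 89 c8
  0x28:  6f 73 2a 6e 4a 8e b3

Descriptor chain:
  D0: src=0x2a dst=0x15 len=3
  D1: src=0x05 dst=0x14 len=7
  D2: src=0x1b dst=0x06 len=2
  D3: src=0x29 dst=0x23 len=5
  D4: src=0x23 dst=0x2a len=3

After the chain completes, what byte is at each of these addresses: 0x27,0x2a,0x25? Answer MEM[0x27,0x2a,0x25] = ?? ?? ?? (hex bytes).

[0] 0x2a->0x15 len=3 : 2a 6e 4a
[1] 0x05->0x14 len=7 : 30 17 af 90 35 f0 21
[2] 0x1b->0x06 len=2 : 8c ca
[3] 0x29->0x23 len=5 : 73 2a 6e 4a 8e
[4] 0x23->0x2a len=3 : 73 2a 6e
query mem[0x27]=0x8e, mem[0x2a]=0x73, mem[0x25]=0x6e

MEM[0x27,0x2a,0x25] = 8e 73 6e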